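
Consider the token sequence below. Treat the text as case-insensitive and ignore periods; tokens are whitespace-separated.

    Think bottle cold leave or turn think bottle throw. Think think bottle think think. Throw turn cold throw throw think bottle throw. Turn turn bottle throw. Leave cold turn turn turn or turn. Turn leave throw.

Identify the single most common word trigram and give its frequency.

Trigram frequencies (highest first):
  think bottle throw: 2
  think bottle cold: 1
  bottle cold leave: 1
  cold leave or: 1
  leave or turn: 1
  or turn think: 1
  … (27 more, each ≤ 1)

"think bottle throw", 2 times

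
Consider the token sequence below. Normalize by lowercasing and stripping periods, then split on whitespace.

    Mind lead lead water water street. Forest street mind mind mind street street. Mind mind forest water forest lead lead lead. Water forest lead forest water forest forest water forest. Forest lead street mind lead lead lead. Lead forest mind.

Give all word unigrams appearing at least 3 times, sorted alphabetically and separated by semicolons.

Unigram counts meeting the condition (at least 3 times):
  forest: 10
  lead: 11
  mind: 8
  street: 5
  water: 6

forest; lead; mind; street; water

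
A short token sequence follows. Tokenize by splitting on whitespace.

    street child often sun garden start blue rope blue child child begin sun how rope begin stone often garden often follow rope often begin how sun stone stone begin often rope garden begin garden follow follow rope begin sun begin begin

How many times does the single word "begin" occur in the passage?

Scanning the 41 tokens for "begin":
  position 12: begin
  position 16: begin
  position 24: begin
  position 29: begin
  position 33: begin
  position 38: begin
  position 40: begin
  position 41: begin

8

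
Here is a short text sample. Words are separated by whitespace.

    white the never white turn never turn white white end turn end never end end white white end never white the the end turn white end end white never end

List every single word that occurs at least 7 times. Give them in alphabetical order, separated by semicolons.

end; white

Unigram counts meeting the condition (at least 7 times):
  end: 9
  white: 9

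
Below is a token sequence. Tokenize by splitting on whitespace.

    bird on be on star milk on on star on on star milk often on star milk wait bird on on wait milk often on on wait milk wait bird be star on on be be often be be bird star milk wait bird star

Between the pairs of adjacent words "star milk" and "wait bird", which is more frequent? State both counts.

"star milk" (4 vs 3)

"star milk": 4 occurrences
"wait bird": 3 occurrences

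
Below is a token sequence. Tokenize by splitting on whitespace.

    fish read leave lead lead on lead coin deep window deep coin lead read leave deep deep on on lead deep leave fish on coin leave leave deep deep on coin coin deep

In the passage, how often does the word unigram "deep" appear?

Scanning the 33 tokens for "deep":
  position 9: deep
  position 11: deep
  position 16: deep
  position 17: deep
  position 21: deep
  position 28: deep
  position 29: deep
  position 33: deep

8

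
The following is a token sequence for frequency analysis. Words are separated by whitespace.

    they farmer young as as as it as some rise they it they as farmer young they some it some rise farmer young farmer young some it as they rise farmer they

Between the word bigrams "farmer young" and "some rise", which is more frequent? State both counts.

"farmer young": 4 occurrences
"some rise": 2 occurrences

"farmer young" (4 vs 2)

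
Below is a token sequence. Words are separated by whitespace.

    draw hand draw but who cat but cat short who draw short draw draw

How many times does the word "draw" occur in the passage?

5

Scanning the 14 tokens for "draw":
  position 1: draw
  position 3: draw
  position 11: draw
  position 13: draw
  position 14: draw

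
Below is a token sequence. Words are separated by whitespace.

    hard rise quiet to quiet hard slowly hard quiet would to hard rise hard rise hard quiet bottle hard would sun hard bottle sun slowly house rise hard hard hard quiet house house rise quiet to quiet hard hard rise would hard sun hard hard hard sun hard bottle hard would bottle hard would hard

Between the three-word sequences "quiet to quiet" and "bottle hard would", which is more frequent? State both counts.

"quiet to quiet": 2 occurrences
"bottle hard would": 3 occurrences

"bottle hard would" (3 vs 2)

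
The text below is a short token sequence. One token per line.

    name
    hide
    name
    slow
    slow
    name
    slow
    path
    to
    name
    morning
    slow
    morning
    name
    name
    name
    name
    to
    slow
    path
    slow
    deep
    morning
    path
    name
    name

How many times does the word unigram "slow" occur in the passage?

Scanning the 26 tokens for "slow":
  position 4: slow
  position 5: slow
  position 7: slow
  position 12: slow
  position 19: slow
  position 21: slow

6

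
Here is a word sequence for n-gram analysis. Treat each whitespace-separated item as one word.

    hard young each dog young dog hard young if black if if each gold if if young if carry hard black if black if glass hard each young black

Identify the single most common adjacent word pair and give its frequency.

"black if", 3 times

Bigram frequencies (highest first):
  black if: 3
  hard young: 2
  young if: 2
  if black: 2
  if if: 2
  young each: 1
  … (16 more, each ≤ 1)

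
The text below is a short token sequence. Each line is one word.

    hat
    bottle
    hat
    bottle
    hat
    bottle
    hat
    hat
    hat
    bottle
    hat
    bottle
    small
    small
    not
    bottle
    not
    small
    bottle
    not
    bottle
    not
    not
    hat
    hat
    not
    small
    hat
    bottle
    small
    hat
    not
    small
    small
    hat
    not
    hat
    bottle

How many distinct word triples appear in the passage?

27

38 tokens → 36 trigram windows in total.
Repeated trigrams (each contributes count−1 duplicates):
  hat bottle hat: 4
  bottle hat bottle: 3
  hat bottle small: 2
  hat not small: 2
  not bottle not: 2
  small hat not: 2
9 duplicate windows → 36 − 9 = 27 distinct.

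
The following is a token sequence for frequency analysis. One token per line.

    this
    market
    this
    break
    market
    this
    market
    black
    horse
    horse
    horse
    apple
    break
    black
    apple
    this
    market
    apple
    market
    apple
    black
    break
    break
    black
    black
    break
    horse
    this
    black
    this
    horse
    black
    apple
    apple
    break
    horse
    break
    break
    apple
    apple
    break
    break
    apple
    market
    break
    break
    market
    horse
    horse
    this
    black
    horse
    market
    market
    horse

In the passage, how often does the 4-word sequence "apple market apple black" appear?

1

Scanning the 52 overlapping 4-gram windows for "apple market apple black":
  position 18–21: apple market apple black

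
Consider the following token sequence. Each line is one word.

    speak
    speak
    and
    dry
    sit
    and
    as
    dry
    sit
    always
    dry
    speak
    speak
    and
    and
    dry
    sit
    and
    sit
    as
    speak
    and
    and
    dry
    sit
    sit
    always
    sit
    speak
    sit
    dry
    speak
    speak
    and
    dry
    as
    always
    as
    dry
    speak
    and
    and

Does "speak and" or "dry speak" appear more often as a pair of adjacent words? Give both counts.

"speak and": 5 occurrences
"dry speak": 3 occurrences

"speak and" (5 vs 3)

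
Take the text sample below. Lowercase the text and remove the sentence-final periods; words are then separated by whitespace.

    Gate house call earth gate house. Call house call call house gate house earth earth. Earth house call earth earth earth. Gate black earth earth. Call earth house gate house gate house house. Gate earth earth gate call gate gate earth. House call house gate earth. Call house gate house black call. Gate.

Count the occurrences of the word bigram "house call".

5

Scanning the 52 overlapping bigram windows for "house call":
  position 2–3: house call
  position 6–7: house call
  position 8–9: house call
  position 17–18: house call
  position 42–43: house call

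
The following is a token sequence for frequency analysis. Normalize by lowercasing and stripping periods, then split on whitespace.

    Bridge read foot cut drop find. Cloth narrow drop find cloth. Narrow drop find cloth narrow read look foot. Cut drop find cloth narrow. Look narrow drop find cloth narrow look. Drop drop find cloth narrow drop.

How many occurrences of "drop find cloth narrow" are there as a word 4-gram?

6

Scanning the 34 overlapping 4-gram windows for "drop find cloth narrow":
  position 5–8: drop find cloth narrow
  position 9–12: drop find cloth narrow
  position 13–16: drop find cloth narrow
  position 21–24: drop find cloth narrow
  position 27–30: drop find cloth narrow
  position 33–36: drop find cloth narrow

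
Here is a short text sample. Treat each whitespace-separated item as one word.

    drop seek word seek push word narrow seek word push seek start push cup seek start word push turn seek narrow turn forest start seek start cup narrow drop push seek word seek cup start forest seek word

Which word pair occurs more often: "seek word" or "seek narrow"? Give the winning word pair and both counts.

"seek word": 4 occurrences
"seek narrow": 1 occurrence

"seek word" (4 vs 1)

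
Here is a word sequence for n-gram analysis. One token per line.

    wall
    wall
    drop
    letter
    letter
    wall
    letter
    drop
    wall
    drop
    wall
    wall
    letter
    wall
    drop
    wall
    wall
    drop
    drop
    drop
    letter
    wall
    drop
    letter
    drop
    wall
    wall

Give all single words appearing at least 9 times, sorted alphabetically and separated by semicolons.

drop; wall

Unigram counts meeting the condition (at least 9 times):
  drop: 9
  wall: 12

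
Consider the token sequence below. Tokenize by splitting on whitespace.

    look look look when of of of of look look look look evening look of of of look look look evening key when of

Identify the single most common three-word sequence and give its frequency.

"look look look", 4 times

Trigram frequencies (highest first):
  look look look: 4
  of of of: 3
  of of look: 2
  of look look: 2
  look look evening: 2
  look look when: 1
  … (8 more, each ≤ 1)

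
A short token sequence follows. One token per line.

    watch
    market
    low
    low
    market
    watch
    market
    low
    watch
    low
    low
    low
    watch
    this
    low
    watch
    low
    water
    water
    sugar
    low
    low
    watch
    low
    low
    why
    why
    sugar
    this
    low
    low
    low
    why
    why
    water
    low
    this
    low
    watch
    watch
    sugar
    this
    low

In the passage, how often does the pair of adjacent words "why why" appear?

Scanning the 42 overlapping bigram windows for "why why":
  position 26–27: why why
  position 33–34: why why

2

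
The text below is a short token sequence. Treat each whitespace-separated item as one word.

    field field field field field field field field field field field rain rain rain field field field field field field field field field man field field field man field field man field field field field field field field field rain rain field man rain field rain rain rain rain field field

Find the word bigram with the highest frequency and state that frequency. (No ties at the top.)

"field field", 29 times

Bigram frequencies (highest first):
  field field: 29
  rain rain: 6
  rain field: 4
  field man: 4
  field rain: 3
  man field: 3
  … (1 more, each ≤ 1)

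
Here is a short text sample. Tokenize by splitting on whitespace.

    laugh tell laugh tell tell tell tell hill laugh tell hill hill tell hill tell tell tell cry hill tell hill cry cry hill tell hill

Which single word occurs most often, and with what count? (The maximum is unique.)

Unigram frequencies (highest first):
  tell: 12
  hill: 8
  laugh: 3
  cry: 3

"tell", 12 times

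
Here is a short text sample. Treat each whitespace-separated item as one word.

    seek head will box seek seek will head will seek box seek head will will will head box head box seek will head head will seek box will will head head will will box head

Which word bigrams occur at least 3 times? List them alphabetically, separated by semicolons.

Bigram counts meeting the condition (at least 3 times):
  box seek: 3
  head will: 5
  will head: 4
  will will: 4

box seek; head will; will head; will will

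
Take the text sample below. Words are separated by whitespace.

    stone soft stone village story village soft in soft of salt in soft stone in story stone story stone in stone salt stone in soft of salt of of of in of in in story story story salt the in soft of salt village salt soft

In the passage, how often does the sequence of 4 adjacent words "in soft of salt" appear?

Scanning the 43 overlapping 4-gram windows for "in soft of salt":
  position 8–11: in soft of salt
  position 24–27: in soft of salt
  position 40–43: in soft of salt

3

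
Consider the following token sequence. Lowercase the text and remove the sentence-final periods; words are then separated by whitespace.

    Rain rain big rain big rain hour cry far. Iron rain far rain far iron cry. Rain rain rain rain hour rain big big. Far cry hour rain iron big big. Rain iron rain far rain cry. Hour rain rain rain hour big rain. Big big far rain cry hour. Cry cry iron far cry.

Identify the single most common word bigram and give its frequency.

Bigram frequencies (highest first):
  rain rain: 6
  rain big: 4
  big rain: 4
  rain hour: 3
  rain far: 3
  far rain: 3
  … (18 more, each ≤ 3)

"rain rain", 6 times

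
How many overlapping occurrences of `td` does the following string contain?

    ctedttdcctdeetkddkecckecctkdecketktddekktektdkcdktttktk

4

Sliding a length-2 window over the 55 characters (54 positions):
  position 6–7: td
  position 10–11: td
  position 35–36: td
  position 44–45: td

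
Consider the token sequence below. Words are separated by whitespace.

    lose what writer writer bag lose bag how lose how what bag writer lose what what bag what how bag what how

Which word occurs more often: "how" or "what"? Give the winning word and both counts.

"how": 4 occurrences
"what": 6 occurrences

"what" (6 vs 4)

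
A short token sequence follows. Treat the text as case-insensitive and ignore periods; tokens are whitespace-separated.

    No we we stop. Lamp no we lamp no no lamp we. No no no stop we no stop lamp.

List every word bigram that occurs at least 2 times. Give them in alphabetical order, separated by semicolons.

Bigram counts meeting the condition (at least 2 times):
  lamp no: 2
  no no: 3
  no stop: 2
  no we: 2
  stop lamp: 2
  we no: 2

lamp no; no no; no stop; no we; stop lamp; we no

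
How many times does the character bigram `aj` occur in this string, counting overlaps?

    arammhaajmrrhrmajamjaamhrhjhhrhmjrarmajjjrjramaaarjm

Sliding a length-2 window over the 52 characters (51 positions):
  position 8–9: aj
  position 16–17: aj
  position 38–39: aj

3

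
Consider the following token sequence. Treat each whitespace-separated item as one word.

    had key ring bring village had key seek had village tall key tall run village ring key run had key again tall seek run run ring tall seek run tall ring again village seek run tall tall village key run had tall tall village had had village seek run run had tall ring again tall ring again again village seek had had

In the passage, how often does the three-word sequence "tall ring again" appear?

3

Scanning the 60 overlapping trigram windows for "tall ring again":
  position 30–32: tall ring again
  position 52–54: tall ring again
  position 55–57: tall ring again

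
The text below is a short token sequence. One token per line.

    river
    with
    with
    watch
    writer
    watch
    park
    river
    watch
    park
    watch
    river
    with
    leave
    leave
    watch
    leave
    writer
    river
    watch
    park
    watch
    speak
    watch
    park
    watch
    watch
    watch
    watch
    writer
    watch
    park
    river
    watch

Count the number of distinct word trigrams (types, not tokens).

24

34 tokens → 32 trigram windows in total.
Repeated trigrams (each contributes count−1 duplicates):
  watch park watch: 3
  park river watch: 2
  river watch park: 2
  watch park river: 2
  watch watch watch: 2
  watch writer watch: 2
  writer watch park: 2
8 duplicate windows → 32 − 8 = 24 distinct.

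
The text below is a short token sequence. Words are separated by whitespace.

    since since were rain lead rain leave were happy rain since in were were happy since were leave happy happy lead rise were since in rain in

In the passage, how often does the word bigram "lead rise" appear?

Scanning the 26 overlapping bigram windows for "lead rise":
  position 21–22: lead rise

1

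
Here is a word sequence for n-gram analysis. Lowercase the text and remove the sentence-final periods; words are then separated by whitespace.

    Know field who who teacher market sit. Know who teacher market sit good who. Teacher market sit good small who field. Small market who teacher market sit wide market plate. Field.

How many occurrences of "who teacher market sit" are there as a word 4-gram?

Scanning the 28 overlapping 4-gram windows for "who teacher market sit":
  position 4–7: who teacher market sit
  position 9–12: who teacher market sit
  position 14–17: who teacher market sit
  position 24–27: who teacher market sit

4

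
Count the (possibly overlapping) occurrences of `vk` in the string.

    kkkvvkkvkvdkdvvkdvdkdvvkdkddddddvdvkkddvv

5

Sliding a length-2 window over the 41 characters (40 positions):
  position 5–6: vk
  position 8–9: vk
  position 15–16: vk
  position 23–24: vk
  position 35–36: vk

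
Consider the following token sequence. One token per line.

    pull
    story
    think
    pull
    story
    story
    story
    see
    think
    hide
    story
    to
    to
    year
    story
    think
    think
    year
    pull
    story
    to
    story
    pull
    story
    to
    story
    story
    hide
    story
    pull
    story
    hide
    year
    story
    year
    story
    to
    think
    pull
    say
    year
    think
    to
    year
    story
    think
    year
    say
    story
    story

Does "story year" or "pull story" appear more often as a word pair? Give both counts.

"story year": 1 occurrence
"pull story": 5 occurrences

"pull story" (5 vs 1)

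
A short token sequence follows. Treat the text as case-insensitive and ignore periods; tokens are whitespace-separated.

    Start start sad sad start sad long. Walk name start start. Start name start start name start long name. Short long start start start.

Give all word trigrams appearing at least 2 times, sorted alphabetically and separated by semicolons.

Trigram counts meeting the condition (at least 2 times):
  name start start: 2
  start name start: 2
  start start name: 2
  start start start: 2

name start start; start name start; start start name; start start start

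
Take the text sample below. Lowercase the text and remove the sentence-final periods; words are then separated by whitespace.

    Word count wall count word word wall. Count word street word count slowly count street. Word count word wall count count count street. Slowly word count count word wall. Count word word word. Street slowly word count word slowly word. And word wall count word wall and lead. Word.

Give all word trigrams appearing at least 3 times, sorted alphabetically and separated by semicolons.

count word wall; wall count word; word wall count

Trigram counts meeting the condition (at least 3 times):
  count word wall: 3
  wall count word: 4
  word wall count: 4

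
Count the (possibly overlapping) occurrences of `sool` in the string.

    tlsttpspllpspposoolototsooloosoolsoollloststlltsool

Sliding a length-4 window over the 51 characters (48 positions):
  position 16–19: sool
  position 24–27: sool
  position 30–33: sool
  position 34–37: sool
  position 48–51: sool

5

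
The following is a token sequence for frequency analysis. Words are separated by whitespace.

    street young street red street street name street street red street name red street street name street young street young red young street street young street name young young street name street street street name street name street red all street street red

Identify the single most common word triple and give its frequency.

Trigram frequencies (highest first):
  street name street: 5
  street young street: 3
  street street name: 3
  street red street: 2
  red street street: 2
  name street street: 2
  … (22 more, each ≤ 2)

"street name street", 5 times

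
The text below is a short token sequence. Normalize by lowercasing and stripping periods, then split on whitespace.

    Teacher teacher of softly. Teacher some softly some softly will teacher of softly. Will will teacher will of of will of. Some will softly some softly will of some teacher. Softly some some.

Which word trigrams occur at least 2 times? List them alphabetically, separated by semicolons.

softly some softly; some softly will; teacher of softly; will of some

Trigram counts meeting the condition (at least 2 times):
  softly some softly: 2
  some softly will: 2
  teacher of softly: 2
  will of some: 2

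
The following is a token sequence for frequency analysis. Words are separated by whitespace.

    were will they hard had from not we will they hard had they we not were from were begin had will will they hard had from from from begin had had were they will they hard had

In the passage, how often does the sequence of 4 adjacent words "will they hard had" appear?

4

Scanning the 34 overlapping 4-gram windows for "will they hard had":
  position 2–5: will they hard had
  position 9–12: will they hard had
  position 22–25: will they hard had
  position 34–37: will they hard had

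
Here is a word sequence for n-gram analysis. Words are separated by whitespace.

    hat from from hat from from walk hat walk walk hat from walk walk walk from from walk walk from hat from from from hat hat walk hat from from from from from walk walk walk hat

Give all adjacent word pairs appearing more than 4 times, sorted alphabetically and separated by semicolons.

from from; hat from; walk walk

Bigram counts meeting the condition (more than 4 times):
  from from: 9
  hat from: 5
  walk walk: 6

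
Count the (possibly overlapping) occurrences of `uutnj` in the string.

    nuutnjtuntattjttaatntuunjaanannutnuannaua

1

Sliding a length-5 window over the 41 characters (37 positions):
  position 2–6: uutnj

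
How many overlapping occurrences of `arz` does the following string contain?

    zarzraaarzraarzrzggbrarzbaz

Sliding a length-3 window over the 27 characters (25 positions):
  position 2–4: arz
  position 8–10: arz
  position 13–15: arz
  position 22–24: arz

4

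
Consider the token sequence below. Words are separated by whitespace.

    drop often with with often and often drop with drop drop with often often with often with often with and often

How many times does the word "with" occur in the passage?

7

Scanning the 21 tokens for "with":
  position 3: with
  position 4: with
  position 9: with
  position 12: with
  position 15: with
  position 17: with
  position 19: with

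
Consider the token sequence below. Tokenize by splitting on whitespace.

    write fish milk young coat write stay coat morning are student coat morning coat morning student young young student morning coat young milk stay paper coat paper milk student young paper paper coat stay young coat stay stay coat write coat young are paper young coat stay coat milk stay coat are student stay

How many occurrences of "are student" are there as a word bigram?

Scanning the 53 overlapping bigram windows for "are student":
  position 10–11: are student
  position 52–53: are student

2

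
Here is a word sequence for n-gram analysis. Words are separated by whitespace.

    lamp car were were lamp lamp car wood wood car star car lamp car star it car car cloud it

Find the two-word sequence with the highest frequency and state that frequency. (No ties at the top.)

Bigram frequencies (highest first):
  lamp car: 3
  car star: 2
  car were: 1
  were were: 1
  were lamp: 1
  lamp lamp: 1
  … (10 more, each ≤ 1)

"lamp car", 3 times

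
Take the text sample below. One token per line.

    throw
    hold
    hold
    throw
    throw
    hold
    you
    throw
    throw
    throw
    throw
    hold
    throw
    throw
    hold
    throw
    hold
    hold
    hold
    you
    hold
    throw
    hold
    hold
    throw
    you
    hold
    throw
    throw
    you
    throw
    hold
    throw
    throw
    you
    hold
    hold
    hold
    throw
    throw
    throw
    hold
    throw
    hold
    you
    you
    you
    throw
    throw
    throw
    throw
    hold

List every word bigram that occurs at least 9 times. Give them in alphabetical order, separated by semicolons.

Bigram counts meeting the condition (at least 9 times):
  hold throw: 9
  throw hold: 10
  throw throw: 12

hold throw; throw hold; throw throw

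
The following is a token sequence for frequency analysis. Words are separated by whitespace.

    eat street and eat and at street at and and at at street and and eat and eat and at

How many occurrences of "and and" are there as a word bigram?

2

Scanning the 19 overlapping bigram windows for "and and":
  position 9–10: and and
  position 14–15: and and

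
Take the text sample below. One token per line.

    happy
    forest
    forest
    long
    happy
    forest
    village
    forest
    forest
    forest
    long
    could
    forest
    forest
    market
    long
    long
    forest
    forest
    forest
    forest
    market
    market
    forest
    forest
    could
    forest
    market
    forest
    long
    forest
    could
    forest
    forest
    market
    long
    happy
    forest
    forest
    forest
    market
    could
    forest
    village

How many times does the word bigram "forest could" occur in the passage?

2

Scanning the 43 overlapping bigram windows for "forest could":
  position 25–26: forest could
  position 31–32: forest could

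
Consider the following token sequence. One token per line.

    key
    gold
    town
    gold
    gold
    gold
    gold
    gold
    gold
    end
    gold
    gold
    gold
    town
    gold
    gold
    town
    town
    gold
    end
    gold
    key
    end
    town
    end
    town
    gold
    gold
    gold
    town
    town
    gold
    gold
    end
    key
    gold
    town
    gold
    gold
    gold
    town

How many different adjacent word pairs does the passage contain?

12

41 tokens → 40 bigram windows in total.
Repeated bigrams (each contributes count−1 duplicates):
  gold gold: 13
  gold town: 6
  town gold: 6
  gold end: 3
  end gold: 2
  end town: 2
  key gold: 2
  town town: 2
28 duplicate windows → 40 − 28 = 12 distinct.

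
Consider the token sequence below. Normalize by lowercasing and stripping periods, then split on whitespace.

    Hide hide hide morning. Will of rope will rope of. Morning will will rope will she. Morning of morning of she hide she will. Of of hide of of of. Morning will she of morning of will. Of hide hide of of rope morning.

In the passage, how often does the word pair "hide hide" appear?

Scanning the 43 overlapping bigram windows for "hide hide":
  position 1–2: hide hide
  position 2–3: hide hide
  position 39–40: hide hide

3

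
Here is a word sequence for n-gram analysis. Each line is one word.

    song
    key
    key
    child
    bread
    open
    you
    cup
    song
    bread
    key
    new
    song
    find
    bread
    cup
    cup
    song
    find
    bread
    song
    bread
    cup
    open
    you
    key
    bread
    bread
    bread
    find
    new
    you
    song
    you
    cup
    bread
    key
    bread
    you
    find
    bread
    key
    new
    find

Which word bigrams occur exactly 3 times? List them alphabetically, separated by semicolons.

bread key; find bread

Bigram counts meeting the condition (exactly 3 times):
  bread key: 3
  find bread: 3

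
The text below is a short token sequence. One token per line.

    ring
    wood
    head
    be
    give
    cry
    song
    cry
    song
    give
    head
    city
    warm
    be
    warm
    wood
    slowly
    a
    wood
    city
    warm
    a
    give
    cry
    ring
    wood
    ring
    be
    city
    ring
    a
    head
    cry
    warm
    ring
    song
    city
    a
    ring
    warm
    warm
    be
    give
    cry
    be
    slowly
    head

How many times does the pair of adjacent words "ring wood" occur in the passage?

Scanning the 46 overlapping bigram windows for "ring wood":
  position 1–2: ring wood
  position 25–26: ring wood

2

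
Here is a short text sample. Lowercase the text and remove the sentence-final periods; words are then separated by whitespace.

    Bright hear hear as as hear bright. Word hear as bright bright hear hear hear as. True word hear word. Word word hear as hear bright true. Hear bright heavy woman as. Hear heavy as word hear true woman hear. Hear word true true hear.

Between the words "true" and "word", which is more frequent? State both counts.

"true": 5 occurrences
"word": 7 occurrences

"word" (7 vs 5)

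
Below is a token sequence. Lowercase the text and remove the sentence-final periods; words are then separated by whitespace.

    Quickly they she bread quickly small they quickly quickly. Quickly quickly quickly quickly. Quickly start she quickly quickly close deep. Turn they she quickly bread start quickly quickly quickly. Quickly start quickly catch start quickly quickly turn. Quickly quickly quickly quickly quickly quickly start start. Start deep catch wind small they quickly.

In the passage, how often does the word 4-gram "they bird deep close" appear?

0

Scanning the 49 overlapping 4-gram windows for "they bird deep close":
  (none found)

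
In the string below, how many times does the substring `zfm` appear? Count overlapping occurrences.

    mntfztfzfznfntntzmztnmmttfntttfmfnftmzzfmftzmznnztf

Sliding a length-3 window over the 51 characters (49 positions):
  position 39–41: zfm

1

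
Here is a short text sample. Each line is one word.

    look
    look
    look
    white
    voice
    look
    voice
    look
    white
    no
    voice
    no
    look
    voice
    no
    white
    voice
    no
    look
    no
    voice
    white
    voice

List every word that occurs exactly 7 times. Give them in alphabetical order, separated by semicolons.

look; voice

Unigram counts meeting the condition (exactly 7 times):
  look: 7
  voice: 7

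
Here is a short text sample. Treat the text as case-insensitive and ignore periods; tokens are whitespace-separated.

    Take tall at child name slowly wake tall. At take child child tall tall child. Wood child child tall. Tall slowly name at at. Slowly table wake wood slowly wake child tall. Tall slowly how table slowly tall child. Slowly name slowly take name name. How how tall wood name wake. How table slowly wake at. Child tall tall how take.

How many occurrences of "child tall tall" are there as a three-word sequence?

4

Scanning the 59 overlapping trigram windows for "child tall tall":
  position 12–14: child tall tall
  position 18–20: child tall tall
  position 31–33: child tall tall
  position 57–59: child tall tall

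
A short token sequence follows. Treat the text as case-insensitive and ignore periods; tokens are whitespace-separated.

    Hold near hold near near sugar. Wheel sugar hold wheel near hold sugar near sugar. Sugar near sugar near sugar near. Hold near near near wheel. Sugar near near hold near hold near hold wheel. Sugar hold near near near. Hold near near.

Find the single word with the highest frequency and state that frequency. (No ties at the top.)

"near", 20 times

Unigram frequencies (highest first):
  near: 20
  hold: 10
  sugar: 9
  wheel: 4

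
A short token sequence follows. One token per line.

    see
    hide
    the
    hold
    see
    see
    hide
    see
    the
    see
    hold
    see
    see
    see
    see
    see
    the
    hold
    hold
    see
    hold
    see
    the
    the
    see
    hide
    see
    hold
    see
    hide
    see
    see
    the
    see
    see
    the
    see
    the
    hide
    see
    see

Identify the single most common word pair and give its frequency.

"see see", 8 times

Bigram frequencies (highest first):
  see see: 8
  see the: 6
  hold see: 5
  see hide: 4
  hide see: 4
  the see: 4
  … (6 more, each ≤ 3)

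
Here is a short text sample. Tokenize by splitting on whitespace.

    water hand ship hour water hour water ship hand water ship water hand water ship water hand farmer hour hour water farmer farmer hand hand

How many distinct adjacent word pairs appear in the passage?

25 tokens → 24 bigram windows in total.
Repeated bigrams (each contributes count−1 duplicates):
  hour water: 3
  water hand: 3
  water ship: 3
  hand water: 2
  ship water: 2
8 duplicate windows → 24 − 8 = 16 distinct.

16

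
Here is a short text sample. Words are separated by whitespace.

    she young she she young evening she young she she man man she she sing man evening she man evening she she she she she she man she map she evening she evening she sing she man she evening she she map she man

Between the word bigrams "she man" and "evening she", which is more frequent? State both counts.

"she man": 5 occurrences
"evening she": 6 occurrences

"evening she" (6 vs 5)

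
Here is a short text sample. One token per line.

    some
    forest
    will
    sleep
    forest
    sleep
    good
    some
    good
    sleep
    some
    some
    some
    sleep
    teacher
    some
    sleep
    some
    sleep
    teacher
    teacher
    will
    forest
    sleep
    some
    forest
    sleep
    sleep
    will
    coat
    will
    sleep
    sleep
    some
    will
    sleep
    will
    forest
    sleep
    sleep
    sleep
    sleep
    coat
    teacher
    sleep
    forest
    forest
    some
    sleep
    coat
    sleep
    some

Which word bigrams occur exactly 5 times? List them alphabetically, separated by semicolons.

Bigram counts meeting the condition (exactly 5 times):
  sleep sleep: 5
  sleep some: 5

sleep sleep; sleep some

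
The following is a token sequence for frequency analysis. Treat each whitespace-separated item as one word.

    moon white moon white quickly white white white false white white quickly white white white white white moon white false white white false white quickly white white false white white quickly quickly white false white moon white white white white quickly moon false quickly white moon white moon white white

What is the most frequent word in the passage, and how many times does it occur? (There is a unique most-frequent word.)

"white", 30 times

Unigram frequencies (highest first):
  white: 30
  moon: 7
  quickly: 7
  false: 6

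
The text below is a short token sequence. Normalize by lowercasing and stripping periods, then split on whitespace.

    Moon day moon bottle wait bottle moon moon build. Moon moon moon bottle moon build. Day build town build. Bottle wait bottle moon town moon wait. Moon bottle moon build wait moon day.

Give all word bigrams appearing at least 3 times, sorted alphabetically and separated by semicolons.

Bigram counts meeting the condition (at least 3 times):
  bottle moon: 4
  moon bottle: 3
  moon build: 3
  moon moon: 3

bottle moon; moon bottle; moon build; moon moon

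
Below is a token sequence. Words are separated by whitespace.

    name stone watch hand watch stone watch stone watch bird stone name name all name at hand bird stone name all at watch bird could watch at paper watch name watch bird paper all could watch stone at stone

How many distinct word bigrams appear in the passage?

28

39 tokens → 38 bigram windows in total.
Repeated bigrams (each contributes count−1 duplicates):
  stone watch: 3
  watch bird: 3
  watch stone: 3
  bird stone: 2
  could watch: 2
  name all: 2
  stone name: 2
10 duplicate windows → 38 − 10 = 28 distinct.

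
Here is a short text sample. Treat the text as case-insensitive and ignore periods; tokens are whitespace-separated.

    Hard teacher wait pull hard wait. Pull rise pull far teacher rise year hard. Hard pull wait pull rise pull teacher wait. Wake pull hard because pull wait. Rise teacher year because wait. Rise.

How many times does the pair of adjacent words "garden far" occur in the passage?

0

Scanning the 33 overlapping bigram windows for "garden far":
  (none found)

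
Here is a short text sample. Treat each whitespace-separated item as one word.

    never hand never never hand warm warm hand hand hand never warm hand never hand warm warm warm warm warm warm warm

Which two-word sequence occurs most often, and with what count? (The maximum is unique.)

"warm warm", 7 times

Bigram frequencies (highest first):
  warm warm: 7
  never hand: 3
  hand never: 3
  hand warm: 2
  warm hand: 2
  hand hand: 2
  … (2 more, each ≤ 1)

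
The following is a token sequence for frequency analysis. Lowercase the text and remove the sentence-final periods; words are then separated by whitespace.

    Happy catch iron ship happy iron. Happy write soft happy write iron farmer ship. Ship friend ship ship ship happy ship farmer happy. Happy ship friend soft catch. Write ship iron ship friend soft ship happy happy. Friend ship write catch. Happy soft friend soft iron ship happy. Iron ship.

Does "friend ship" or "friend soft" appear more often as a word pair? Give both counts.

"friend ship": 2 occurrences
"friend soft": 3 occurrences

"friend soft" (3 vs 2)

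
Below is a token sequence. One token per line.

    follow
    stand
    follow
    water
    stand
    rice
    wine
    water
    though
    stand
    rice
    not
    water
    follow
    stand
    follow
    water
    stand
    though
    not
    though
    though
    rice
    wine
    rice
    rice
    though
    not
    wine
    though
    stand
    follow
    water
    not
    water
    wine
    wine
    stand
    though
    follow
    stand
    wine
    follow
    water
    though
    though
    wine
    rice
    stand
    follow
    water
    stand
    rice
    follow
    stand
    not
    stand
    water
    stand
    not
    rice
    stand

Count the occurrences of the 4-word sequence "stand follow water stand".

Scanning the 59 overlapping 4-gram windows for "stand follow water stand":
  position 2–5: stand follow water stand
  position 15–18: stand follow water stand
  position 49–52: stand follow water stand

3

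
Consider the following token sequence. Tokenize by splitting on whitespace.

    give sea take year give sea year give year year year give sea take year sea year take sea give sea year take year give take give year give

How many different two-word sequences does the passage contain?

13

29 tokens → 28 bigram windows in total.
Repeated bigrams (each contributes count−1 duplicates):
  year give: 5
  give sea: 4
  sea year: 3
  take year: 3
  give year: 2
  sea take: 2
  year take: 2
  year year: 2
15 duplicate windows → 28 − 15 = 13 distinct.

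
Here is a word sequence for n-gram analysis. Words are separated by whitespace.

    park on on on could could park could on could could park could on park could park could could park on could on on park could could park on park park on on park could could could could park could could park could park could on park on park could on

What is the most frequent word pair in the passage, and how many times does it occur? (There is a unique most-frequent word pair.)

Bigram frequencies (highest first):
  park could: 10
  could could: 8
  could park: 8
  on park: 6
  park on: 5
  could on: 5
  … (3 more, each ≤ 4)

"park could", 10 times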